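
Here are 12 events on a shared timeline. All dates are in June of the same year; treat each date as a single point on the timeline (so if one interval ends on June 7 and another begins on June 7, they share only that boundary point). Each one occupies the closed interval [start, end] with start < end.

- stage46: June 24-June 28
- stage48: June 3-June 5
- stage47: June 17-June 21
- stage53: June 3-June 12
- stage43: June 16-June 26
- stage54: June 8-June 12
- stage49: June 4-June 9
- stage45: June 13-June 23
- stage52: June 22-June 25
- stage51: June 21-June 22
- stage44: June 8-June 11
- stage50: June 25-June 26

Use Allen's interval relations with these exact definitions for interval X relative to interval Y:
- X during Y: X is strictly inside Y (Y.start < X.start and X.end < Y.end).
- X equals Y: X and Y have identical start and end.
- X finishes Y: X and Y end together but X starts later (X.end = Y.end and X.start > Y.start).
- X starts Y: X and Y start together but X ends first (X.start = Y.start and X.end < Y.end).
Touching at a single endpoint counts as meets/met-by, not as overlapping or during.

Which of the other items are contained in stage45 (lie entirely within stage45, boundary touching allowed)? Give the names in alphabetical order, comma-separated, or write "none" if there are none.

stage47, stage51

Target stage45 = [June 13, June 23].
stage43 [June 16, June 26] → overlapped-by → no.
stage44 [June 8, June 11] → before → no.
stage46 [June 24, June 28] → after → no.
stage47 [June 17, June 21] → during → yes.
stage48 [June 3, June 5] → before → no.
stage49 [June 4, June 9] → before → no.
stage50 [June 25, June 26] → after → no.
stage51 [June 21, June 22] → during → yes.
stage52 [June 22, June 25] → overlapped-by → no.
stage53 [June 3, June 12] → before → no.
stage54 [June 8, June 12] → before → no.
Result: stage47, stage51.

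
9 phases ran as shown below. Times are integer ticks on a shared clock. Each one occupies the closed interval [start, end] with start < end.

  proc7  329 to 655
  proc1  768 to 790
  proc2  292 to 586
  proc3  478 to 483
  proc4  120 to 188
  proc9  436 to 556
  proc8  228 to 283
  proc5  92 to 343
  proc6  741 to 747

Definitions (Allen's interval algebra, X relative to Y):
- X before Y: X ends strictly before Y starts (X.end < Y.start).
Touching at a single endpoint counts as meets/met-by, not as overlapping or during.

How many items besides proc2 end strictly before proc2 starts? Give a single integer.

2

Target proc2 = [292, 586].
proc1 [768, 790] → after → no.
proc3 [478, 483] → during → no.
proc4 [120, 188] → before → counts.
proc5 [92, 343] → overlaps → no.
proc6 [741, 747] → after → no.
proc7 [329, 655] → overlapped-by → no.
proc8 [228, 283] → before → counts.
proc9 [436, 556] → during → no.
Total: 2.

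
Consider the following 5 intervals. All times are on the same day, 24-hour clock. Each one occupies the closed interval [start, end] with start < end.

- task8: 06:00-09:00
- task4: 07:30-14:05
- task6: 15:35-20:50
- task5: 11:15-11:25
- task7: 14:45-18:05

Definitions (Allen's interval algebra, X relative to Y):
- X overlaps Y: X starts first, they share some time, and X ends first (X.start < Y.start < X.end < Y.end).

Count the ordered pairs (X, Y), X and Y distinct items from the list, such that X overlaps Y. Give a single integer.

Checking all 20 ordered pairs for relation 'overlaps'; matching pairs in alphabetical order:
(task7, task6): task7 overlaps task6 ✓
(task8, task4): task8 overlaps task4 ✓
Count: 2.

2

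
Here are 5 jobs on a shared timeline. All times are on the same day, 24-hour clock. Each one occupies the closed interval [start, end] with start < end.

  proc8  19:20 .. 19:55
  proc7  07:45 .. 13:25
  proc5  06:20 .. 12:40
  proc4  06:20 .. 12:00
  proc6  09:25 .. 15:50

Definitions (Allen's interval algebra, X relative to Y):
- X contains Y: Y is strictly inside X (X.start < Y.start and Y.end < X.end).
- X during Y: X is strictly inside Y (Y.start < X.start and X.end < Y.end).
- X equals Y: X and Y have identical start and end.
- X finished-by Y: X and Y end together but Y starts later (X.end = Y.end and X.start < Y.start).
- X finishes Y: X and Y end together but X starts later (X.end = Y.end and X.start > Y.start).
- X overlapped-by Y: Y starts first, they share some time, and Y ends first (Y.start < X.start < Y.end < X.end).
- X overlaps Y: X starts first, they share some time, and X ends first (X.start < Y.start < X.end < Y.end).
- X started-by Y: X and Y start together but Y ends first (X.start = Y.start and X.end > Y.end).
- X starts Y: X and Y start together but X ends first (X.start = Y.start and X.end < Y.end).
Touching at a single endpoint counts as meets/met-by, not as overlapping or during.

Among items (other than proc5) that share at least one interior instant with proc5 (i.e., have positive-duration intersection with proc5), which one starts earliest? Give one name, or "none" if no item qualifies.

proc4

Target proc5 = [06:20, 12:40].
proc4 [06:20, 12:00] → starts → candidate.
proc6 [09:25, 15:50] → overlapped-by → candidate.
proc7 [07:45, 13:25] → overlapped-by → candidate.
proc8 [19:20, 19:55] → after → excluded.
Among candidates, earliest start is 06:20 → proc4.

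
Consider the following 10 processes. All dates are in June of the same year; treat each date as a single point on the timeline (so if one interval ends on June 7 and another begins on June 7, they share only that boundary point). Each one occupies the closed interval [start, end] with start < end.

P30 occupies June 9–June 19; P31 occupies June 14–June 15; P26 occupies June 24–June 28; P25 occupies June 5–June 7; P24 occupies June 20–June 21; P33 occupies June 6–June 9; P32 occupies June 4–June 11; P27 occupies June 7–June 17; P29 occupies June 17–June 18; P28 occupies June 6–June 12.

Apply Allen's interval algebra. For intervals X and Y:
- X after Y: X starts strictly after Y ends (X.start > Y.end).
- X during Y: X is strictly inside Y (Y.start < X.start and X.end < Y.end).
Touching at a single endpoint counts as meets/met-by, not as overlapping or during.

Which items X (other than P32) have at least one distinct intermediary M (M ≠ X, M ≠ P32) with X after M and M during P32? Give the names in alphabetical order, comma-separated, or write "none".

Target P32 = [June 4, June 11].
Intermediaries M with M during P32: P25, P33.
Via P25 — items with X after P25: P24, P26, P29, P30, P31.
Via P33 — items with X after P33: P24, P26, P29, P31.
Union: P24, P26, P29, P30, P31.

P24, P26, P29, P30, P31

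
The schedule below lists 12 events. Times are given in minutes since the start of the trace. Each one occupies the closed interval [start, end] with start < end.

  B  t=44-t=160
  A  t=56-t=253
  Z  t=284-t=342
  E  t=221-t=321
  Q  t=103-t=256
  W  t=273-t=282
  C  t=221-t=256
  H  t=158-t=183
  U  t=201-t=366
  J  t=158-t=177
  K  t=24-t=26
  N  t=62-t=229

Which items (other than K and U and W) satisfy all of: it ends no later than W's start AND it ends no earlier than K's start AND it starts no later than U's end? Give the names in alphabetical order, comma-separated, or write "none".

A, B, C, H, J, N, Q

Conditions: its end is no later than W's start (X.end <= t=273) AND its end is no earlier than K's start (X.end >= t=24) AND its start is no later than U's end (X.start <= t=366).
A: end t=253 <= t=273? ✓; end t=253 >= t=24? ✓; start t=56 <= t=366? ✓ → yes.
B: end t=160 <= t=273? ✓; end t=160 >= t=24? ✓; start t=44 <= t=366? ✓ → yes.
C: end t=256 <= t=273? ✓; end t=256 >= t=24? ✓; start t=221 <= t=366? ✓ → yes.
E: end t=321 <= t=273? ✗; end t=321 >= t=24? ✓; start t=221 <= t=366? ✓ → no.
H: end t=183 <= t=273? ✓; end t=183 >= t=24? ✓; start t=158 <= t=366? ✓ → yes.
J: end t=177 <= t=273? ✓; end t=177 >= t=24? ✓; start t=158 <= t=366? ✓ → yes.
N: end t=229 <= t=273? ✓; end t=229 >= t=24? ✓; start t=62 <= t=366? ✓ → yes.
Q: end t=256 <= t=273? ✓; end t=256 >= t=24? ✓; start t=103 <= t=366? ✓ → yes.
Z: end t=342 <= t=273? ✗; end t=342 >= t=24? ✓; start t=284 <= t=366? ✓ → no.
Result: A, B, C, H, J, N, Q.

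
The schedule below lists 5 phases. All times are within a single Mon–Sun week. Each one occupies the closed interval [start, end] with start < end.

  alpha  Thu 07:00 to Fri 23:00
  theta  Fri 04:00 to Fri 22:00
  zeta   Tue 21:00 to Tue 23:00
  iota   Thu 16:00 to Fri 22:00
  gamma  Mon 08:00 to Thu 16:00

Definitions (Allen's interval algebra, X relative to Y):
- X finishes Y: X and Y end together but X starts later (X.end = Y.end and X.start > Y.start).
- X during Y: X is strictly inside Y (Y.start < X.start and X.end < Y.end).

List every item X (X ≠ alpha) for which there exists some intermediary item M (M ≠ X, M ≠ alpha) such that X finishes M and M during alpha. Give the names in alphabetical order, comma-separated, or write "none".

Target alpha = [Thu 07:00, Fri 23:00].
Intermediaries M with M during alpha: iota, theta.
Via iota — items with X finishes iota: theta.
Via theta — items with X finishes theta: none.
Union: theta.

theta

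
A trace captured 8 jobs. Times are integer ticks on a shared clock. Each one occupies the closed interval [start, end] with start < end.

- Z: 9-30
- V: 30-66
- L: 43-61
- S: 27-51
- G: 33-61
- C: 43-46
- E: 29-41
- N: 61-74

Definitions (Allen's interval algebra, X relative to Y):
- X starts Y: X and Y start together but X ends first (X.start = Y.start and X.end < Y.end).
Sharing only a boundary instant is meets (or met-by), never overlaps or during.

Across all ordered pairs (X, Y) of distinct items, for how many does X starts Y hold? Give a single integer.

1

Checking all 56 ordered pairs for relation 'starts'; matching pairs in alphabetical order:
(C, L): C starts L ✓
Count: 1.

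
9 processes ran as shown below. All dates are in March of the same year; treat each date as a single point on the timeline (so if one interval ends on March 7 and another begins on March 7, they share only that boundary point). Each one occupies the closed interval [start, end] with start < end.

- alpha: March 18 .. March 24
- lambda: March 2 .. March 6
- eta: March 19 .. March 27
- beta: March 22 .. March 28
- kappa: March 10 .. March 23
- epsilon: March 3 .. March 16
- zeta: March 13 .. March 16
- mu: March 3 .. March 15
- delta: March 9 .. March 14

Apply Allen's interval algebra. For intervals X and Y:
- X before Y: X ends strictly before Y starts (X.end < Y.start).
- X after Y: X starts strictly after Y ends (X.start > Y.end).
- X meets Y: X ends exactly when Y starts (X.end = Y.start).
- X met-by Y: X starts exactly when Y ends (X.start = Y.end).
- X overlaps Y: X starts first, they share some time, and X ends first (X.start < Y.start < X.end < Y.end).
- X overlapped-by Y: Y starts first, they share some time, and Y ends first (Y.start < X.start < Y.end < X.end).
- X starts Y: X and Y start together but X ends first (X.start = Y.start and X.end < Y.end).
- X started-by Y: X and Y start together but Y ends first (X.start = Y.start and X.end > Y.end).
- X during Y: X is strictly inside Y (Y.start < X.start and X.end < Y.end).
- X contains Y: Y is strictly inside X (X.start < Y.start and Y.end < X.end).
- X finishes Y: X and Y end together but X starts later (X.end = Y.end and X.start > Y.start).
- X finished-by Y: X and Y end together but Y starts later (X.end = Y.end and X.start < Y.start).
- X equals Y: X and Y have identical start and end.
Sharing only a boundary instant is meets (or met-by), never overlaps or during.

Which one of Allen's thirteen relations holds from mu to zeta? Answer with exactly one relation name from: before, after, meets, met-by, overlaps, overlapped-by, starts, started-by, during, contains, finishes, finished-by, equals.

overlaps

mu = [March 3, March 15]; zeta = [March 13, March 16].
Compare endpoints: mu.start < zeta.start, mu.start < zeta.end, mu.end > zeta.start, mu.end < zeta.end.
That pattern is 'overlaps'.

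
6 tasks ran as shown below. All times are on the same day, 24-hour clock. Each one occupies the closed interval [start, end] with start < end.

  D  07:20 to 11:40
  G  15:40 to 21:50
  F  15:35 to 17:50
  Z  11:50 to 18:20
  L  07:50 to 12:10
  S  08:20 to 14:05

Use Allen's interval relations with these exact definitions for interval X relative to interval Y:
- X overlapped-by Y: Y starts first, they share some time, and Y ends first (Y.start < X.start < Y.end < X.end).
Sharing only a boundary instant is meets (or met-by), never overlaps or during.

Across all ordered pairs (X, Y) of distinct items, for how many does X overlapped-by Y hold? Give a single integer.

7

Checking all 30 ordered pairs for relation 'overlapped-by'; matching pairs in alphabetical order:
(G, F): G overlapped-by F ✓
(G, Z): G overlapped-by Z ✓
(L, D): L overlapped-by D ✓
(S, D): S overlapped-by D ✓
(S, L): S overlapped-by L ✓
(Z, L): Z overlapped-by L ✓
(Z, S): Z overlapped-by S ✓
Count: 7.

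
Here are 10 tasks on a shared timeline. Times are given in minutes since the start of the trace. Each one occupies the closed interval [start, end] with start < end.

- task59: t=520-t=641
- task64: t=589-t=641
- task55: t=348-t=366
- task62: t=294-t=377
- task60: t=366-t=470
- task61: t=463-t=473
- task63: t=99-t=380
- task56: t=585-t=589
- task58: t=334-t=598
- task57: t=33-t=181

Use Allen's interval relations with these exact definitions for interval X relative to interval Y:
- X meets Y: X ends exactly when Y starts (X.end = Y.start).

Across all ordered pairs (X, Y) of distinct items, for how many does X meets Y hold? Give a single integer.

Checking all 90 ordered pairs for relation 'meets'; matching pairs in alphabetical order:
(task55, task60): task55 meets task60 ✓
(task56, task64): task56 meets task64 ✓
Count: 2.

2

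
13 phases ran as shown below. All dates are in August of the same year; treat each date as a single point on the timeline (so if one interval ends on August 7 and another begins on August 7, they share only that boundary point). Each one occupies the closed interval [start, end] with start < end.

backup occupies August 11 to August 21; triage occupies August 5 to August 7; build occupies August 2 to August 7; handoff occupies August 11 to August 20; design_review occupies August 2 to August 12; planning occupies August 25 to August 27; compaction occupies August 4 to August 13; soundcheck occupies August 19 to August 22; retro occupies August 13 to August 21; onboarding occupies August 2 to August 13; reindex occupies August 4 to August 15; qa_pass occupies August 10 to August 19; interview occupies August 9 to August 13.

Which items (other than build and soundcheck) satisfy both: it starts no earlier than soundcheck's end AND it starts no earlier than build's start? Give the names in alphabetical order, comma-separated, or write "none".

planning

Conditions: its start is no earlier than soundcheck's end (X.start >= August 22) AND its start is no earlier than build's start (X.start >= August 2).
backup: start August 11 >= August 22? ✗; start August 11 >= August 2? ✓ → no.
compaction: start August 4 >= August 22? ✗; start August 4 >= August 2? ✓ → no.
design_review: start August 2 >= August 22? ✗; start August 2 >= August 2? ✓ → no.
handoff: start August 11 >= August 22? ✗; start August 11 >= August 2? ✓ → no.
interview: start August 9 >= August 22? ✗; start August 9 >= August 2? ✓ → no.
onboarding: start August 2 >= August 22? ✗; start August 2 >= August 2? ✓ → no.
planning: start August 25 >= August 22? ✓; start August 25 >= August 2? ✓ → yes.
qa_pass: start August 10 >= August 22? ✗; start August 10 >= August 2? ✓ → no.
reindex: start August 4 >= August 22? ✗; start August 4 >= August 2? ✓ → no.
retro: start August 13 >= August 22? ✗; start August 13 >= August 2? ✓ → no.
triage: start August 5 >= August 22? ✗; start August 5 >= August 2? ✓ → no.
Result: planning.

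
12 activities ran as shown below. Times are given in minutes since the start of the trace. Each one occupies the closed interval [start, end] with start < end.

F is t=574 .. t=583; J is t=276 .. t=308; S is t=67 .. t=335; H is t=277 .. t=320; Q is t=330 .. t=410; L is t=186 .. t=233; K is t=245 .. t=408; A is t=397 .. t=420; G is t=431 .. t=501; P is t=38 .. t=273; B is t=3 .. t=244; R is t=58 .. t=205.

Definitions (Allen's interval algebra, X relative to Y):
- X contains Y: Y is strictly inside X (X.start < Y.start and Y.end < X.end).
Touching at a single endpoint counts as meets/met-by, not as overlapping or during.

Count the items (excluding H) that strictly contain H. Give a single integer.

2

Target H = [t=277, t=320].
A [t=397, t=420] → after → no.
B [t=3, t=244] → before → no.
F [t=574, t=583] → after → no.
G [t=431, t=501] → after → no.
J [t=276, t=308] → overlaps → no.
K [t=245, t=408] → contains → counts.
L [t=186, t=233] → before → no.
P [t=38, t=273] → before → no.
Q [t=330, t=410] → after → no.
R [t=58, t=205] → before → no.
S [t=67, t=335] → contains → counts.
Total: 2.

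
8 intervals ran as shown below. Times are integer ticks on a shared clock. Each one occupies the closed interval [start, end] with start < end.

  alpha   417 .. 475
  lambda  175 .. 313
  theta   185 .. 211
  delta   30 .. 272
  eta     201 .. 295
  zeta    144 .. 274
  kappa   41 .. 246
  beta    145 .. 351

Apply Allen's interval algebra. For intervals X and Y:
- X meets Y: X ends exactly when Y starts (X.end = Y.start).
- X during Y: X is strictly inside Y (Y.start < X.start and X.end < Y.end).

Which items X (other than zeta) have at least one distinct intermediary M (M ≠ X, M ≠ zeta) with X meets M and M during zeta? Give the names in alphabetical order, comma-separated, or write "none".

none

Target zeta = [144, 274].
Intermediaries M with M during zeta: theta.
Via theta — items with X meets theta: none.
Union: none.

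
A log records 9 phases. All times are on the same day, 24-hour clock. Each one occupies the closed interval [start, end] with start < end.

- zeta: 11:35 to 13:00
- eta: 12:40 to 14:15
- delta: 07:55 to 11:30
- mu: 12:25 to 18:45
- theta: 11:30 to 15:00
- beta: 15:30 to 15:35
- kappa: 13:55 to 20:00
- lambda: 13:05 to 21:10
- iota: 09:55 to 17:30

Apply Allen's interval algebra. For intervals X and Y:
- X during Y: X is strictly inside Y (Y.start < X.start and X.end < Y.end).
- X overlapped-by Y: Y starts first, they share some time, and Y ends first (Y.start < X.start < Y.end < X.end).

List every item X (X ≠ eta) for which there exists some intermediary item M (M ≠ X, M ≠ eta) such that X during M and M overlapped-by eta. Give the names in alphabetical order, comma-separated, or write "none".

Target eta = [12:40, 14:15].
Intermediaries M with M overlapped-by eta: kappa, lambda.
Via kappa — items with X during kappa: beta.
Via lambda — items with X during lambda: beta, kappa.
Union: beta, kappa.

beta, kappa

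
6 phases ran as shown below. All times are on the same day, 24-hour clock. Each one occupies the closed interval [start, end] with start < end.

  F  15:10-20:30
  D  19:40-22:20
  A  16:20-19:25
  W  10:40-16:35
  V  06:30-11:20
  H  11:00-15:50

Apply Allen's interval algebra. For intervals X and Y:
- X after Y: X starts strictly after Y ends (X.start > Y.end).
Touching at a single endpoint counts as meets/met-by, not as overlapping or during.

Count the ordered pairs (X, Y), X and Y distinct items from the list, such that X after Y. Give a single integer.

7

Checking all 30 ordered pairs for relation 'after'; matching pairs in alphabetical order:
(A, H): A after H ✓
(A, V): A after V ✓
(D, A): D after A ✓
(D, H): D after H ✓
(D, V): D after V ✓
(D, W): D after W ✓
(F, V): F after V ✓
Count: 7.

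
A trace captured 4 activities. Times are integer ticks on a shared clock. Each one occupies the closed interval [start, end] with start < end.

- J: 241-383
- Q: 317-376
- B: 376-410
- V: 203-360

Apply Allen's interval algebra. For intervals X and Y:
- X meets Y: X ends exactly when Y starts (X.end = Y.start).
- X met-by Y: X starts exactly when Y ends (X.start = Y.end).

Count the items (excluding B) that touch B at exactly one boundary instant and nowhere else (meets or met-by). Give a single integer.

1

Target B = [376, 410].
J [241, 383] → overlaps → no.
Q [317, 376] → meets → counts.
V [203, 360] → before → no.
Total: 1.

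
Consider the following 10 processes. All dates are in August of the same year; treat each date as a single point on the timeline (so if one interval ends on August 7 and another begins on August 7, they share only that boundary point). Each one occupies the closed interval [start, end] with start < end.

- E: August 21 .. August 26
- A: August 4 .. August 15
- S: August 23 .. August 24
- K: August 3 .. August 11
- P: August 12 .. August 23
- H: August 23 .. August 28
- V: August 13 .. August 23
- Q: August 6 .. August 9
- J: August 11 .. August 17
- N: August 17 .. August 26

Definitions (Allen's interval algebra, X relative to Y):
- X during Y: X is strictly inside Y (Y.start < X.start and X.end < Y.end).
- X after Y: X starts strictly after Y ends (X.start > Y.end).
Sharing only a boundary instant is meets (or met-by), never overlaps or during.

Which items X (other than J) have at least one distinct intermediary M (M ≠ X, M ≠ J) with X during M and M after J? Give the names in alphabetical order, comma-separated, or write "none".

S

Target J = [August 11, August 17].
Intermediaries M with M after J: E, H, S.
Via E — items with X during E: S.
Via H — items with X during H: none.
Via S — items with X during S: none.
Union: S.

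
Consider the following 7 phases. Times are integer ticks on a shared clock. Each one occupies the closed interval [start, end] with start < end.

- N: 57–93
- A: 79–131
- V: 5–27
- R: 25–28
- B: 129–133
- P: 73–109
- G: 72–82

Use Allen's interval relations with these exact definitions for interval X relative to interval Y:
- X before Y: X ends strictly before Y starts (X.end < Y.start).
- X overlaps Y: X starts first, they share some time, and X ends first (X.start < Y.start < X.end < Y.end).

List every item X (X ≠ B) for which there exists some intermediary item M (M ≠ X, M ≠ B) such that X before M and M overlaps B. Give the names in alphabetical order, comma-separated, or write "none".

Target B = [129, 133].
Intermediaries M with M overlaps B: A.
Via A — items with X before A: R, V.
Union: R, V.

R, V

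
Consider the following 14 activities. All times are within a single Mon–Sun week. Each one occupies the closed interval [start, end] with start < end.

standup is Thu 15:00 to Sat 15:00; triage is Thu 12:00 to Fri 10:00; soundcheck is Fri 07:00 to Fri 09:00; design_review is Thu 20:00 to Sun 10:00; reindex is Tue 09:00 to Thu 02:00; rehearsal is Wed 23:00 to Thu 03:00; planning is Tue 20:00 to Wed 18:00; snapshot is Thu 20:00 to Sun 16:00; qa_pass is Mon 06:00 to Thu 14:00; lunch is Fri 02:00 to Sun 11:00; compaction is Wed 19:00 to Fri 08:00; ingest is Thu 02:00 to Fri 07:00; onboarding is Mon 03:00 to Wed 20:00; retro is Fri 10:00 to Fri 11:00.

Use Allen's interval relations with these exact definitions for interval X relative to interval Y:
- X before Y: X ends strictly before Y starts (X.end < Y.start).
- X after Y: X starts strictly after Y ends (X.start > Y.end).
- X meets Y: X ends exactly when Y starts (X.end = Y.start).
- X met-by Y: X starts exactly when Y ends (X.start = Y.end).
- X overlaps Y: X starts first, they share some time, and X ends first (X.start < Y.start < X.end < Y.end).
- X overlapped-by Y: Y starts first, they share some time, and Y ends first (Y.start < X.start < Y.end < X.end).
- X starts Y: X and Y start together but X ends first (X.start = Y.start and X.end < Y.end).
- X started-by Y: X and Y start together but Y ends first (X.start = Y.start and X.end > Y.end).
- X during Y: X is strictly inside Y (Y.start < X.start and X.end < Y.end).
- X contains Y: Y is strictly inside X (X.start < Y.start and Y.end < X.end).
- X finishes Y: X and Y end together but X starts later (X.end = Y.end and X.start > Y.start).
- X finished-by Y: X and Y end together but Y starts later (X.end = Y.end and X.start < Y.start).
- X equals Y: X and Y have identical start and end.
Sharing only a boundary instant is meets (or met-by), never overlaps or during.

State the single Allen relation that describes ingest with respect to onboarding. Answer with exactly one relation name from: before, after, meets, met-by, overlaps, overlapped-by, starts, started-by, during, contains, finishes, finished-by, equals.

after

ingest = [Thu 02:00, Fri 07:00]; onboarding = [Mon 03:00, Wed 20:00].
Compare endpoints: ingest.start > onboarding.start, ingest.start > onboarding.end, ingest.end > onboarding.start, ingest.end > onboarding.end.
That pattern is 'after'.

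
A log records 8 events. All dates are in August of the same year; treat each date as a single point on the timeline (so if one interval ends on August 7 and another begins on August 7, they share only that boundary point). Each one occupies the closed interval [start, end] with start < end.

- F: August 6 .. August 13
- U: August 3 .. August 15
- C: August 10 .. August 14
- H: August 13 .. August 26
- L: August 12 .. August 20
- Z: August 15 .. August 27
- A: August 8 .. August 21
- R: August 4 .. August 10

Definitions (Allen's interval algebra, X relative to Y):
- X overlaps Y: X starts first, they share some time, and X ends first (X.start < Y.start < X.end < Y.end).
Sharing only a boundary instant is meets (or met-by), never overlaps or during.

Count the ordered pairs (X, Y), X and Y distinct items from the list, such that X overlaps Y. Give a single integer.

15

Checking all 56 ordered pairs for relation 'overlaps'; matching pairs in alphabetical order:
(A, H): A overlaps H ✓
(A, Z): A overlaps Z ✓
(C, H): C overlaps H ✓
(C, L): C overlaps L ✓
(F, A): F overlaps A ✓
(F, C): F overlaps C ✓
(F, L): F overlaps L ✓
(H, Z): H overlaps Z ✓
(L, H): L overlaps H ✓
(L, Z): L overlaps Z ✓
(R, A): R overlaps A ✓
(R, F): R overlaps F ✓
(U, A): U overlaps A ✓
(U, H): U overlaps H ✓
(U, L): U overlaps L ✓
Count: 15.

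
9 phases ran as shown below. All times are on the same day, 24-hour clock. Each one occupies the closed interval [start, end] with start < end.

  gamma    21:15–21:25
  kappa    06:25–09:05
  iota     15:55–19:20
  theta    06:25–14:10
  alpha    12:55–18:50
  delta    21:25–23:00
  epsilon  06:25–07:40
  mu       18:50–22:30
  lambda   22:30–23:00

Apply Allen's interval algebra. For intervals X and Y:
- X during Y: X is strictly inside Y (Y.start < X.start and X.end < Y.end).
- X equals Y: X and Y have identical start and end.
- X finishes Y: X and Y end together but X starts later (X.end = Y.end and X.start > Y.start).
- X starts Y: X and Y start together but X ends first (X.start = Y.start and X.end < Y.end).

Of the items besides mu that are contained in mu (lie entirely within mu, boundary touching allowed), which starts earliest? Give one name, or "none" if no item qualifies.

gamma

Target mu = [18:50, 22:30].
alpha [12:55, 18:50] → meets → excluded.
delta [21:25, 23:00] → overlapped-by → excluded.
epsilon [06:25, 07:40] → before → excluded.
gamma [21:15, 21:25] → during → candidate.
iota [15:55, 19:20] → overlaps → excluded.
kappa [06:25, 09:05] → before → excluded.
lambda [22:30, 23:00] → met-by → excluded.
theta [06:25, 14:10] → before → excluded.
Among candidates, earliest start is 21:15 → gamma.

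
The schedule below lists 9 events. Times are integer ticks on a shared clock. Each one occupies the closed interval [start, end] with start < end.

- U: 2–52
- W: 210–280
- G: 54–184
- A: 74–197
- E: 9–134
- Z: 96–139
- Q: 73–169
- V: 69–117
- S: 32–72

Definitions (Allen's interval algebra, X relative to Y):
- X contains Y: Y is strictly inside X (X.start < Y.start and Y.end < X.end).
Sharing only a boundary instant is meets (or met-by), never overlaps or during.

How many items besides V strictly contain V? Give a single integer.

Target V = [69, 117].
A [74, 197] → overlapped-by → no.
E [9, 134] → contains → counts.
G [54, 184] → contains → counts.
Q [73, 169] → overlapped-by → no.
S [32, 72] → overlaps → no.
U [2, 52] → before → no.
W [210, 280] → after → no.
Z [96, 139] → overlapped-by → no.
Total: 2.

2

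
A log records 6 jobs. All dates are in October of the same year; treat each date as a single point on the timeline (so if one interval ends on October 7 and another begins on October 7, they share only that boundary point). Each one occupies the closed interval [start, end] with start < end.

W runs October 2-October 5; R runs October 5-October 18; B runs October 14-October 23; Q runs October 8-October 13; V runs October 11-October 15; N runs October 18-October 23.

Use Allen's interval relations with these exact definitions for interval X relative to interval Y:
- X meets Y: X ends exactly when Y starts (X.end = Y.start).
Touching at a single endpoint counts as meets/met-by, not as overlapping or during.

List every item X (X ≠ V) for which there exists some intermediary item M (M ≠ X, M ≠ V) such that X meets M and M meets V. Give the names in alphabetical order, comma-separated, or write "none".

Target V = [October 11, October 15].
Intermediaries M with M meets V: none.
Union: none.

none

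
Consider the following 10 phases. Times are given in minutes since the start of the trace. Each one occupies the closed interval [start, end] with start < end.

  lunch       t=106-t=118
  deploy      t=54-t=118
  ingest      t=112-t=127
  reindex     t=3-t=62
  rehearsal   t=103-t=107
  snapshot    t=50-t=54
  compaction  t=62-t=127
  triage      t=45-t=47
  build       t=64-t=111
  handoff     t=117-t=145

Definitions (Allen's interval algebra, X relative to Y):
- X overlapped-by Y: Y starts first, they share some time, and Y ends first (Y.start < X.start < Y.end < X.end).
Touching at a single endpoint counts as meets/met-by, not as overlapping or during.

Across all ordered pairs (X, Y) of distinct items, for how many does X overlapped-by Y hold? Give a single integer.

Checking all 90 ordered pairs for relation 'overlapped-by'; matching pairs in alphabetical order:
(compaction, deploy): compaction overlapped-by deploy ✓
(deploy, reindex): deploy overlapped-by reindex ✓
(handoff, compaction): handoff overlapped-by compaction ✓
(handoff, deploy): handoff overlapped-by deploy ✓
(handoff, ingest): handoff overlapped-by ingest ✓
(handoff, lunch): handoff overlapped-by lunch ✓
(ingest, deploy): ingest overlapped-by deploy ✓
(ingest, lunch): ingest overlapped-by lunch ✓
(lunch, build): lunch overlapped-by build ✓
(lunch, rehearsal): lunch overlapped-by rehearsal ✓
Count: 10.

10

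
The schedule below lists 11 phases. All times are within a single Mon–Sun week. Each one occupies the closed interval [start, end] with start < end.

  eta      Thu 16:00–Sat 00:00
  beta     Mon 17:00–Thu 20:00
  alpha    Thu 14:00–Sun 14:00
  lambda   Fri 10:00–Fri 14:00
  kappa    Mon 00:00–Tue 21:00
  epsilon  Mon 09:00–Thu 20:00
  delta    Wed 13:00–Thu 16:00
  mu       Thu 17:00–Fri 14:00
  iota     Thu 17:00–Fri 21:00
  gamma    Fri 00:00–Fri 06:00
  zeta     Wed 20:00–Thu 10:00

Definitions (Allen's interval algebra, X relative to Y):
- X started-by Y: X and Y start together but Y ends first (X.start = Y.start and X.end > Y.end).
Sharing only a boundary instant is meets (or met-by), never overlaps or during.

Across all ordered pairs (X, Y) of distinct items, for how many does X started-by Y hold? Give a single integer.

1

Checking all 110 ordered pairs for relation 'started-by'; matching pairs in alphabetical order:
(iota, mu): iota started-by mu ✓
Count: 1.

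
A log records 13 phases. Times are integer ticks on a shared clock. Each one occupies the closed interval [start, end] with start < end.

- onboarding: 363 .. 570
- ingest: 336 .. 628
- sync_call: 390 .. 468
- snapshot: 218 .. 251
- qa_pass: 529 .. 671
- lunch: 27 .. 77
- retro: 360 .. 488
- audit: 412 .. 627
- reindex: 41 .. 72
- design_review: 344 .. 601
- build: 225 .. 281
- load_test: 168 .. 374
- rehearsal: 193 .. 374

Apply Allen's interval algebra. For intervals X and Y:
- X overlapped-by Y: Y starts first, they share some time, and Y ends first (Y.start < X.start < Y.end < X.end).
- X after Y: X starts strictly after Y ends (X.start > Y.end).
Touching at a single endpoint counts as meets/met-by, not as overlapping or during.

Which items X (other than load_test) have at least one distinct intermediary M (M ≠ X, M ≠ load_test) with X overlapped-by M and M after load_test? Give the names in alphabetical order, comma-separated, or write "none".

audit, qa_pass

Target load_test = [168, 374].
Intermediaries M with M after load_test: audit, qa_pass, sync_call.
Via audit — items with X overlapped-by audit: qa_pass.
Via qa_pass — items with X overlapped-by qa_pass: none.
Via sync_call — items with X overlapped-by sync_call: audit.
Union: audit, qa_pass.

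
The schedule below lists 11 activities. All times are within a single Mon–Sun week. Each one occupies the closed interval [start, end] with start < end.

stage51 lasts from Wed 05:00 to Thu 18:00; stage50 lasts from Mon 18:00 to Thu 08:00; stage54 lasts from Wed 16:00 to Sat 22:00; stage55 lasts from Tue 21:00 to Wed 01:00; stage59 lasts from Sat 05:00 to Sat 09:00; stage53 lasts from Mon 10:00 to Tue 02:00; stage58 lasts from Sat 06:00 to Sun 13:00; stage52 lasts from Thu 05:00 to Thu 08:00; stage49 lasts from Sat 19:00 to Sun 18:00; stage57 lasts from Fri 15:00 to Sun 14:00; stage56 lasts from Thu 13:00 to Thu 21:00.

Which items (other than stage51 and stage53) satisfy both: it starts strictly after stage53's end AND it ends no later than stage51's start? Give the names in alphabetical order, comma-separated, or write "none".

stage55

Conditions: its start is strictly after stage53's end (X.start > Tue 02:00) AND its end is no later than stage51's start (X.end <= Wed 05:00).
stage49: start Sat 19:00 > Tue 02:00? ✓; end Sun 18:00 <= Wed 05:00? ✗ → no.
stage50: start Mon 18:00 > Tue 02:00? ✗; end Thu 08:00 <= Wed 05:00? ✗ → no.
stage52: start Thu 05:00 > Tue 02:00? ✓; end Thu 08:00 <= Wed 05:00? ✗ → no.
stage54: start Wed 16:00 > Tue 02:00? ✓; end Sat 22:00 <= Wed 05:00? ✗ → no.
stage55: start Tue 21:00 > Tue 02:00? ✓; end Wed 01:00 <= Wed 05:00? ✓ → yes.
stage56: start Thu 13:00 > Tue 02:00? ✓; end Thu 21:00 <= Wed 05:00? ✗ → no.
stage57: start Fri 15:00 > Tue 02:00? ✓; end Sun 14:00 <= Wed 05:00? ✗ → no.
stage58: start Sat 06:00 > Tue 02:00? ✓; end Sun 13:00 <= Wed 05:00? ✗ → no.
stage59: start Sat 05:00 > Tue 02:00? ✓; end Sat 09:00 <= Wed 05:00? ✗ → no.
Result: stage55.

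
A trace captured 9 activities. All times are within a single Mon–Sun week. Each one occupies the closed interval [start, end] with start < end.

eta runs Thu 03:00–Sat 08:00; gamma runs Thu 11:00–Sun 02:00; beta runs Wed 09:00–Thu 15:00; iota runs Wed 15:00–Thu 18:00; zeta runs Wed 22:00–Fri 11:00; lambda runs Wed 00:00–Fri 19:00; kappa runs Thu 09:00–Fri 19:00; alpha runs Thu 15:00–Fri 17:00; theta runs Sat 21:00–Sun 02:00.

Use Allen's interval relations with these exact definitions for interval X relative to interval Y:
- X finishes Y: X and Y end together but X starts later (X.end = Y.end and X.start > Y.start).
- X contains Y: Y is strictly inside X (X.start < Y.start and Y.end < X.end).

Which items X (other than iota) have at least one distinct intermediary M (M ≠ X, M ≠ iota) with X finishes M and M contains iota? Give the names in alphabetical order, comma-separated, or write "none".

kappa

Target iota = [Wed 15:00, Thu 18:00].
Intermediaries M with M contains iota: lambda.
Via lambda — items with X finishes lambda: kappa.
Union: kappa.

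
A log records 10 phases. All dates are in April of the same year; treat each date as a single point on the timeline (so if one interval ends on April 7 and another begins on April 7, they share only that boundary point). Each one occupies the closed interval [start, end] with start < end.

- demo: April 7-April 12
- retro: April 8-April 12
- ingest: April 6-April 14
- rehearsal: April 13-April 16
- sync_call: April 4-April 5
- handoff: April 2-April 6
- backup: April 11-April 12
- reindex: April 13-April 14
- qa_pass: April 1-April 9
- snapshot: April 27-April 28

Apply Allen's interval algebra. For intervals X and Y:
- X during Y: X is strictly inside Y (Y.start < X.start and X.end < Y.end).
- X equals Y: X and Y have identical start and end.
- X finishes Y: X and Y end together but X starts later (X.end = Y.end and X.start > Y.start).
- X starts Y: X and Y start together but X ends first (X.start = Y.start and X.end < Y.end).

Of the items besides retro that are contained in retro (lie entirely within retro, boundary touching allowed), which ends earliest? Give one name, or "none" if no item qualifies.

Target retro = [April 8, April 12].
backup [April 11, April 12] → finishes → candidate.
demo [April 7, April 12] → finished-by → excluded.
handoff [April 2, April 6] → before → excluded.
ingest [April 6, April 14] → contains → excluded.
qa_pass [April 1, April 9] → overlaps → excluded.
rehearsal [April 13, April 16] → after → excluded.
reindex [April 13, April 14] → after → excluded.
snapshot [April 27, April 28] → after → excluded.
sync_call [April 4, April 5] → before → excluded.
Among candidates, earliest end is April 12 → backup.

backup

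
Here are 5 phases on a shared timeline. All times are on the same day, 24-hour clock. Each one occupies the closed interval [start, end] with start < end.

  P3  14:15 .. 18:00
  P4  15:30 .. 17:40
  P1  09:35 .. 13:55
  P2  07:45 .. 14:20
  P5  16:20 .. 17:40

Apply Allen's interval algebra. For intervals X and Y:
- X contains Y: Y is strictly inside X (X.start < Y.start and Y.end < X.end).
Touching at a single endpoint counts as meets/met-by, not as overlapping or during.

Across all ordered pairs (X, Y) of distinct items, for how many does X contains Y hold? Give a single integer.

Checking all 20 ordered pairs for relation 'contains'; matching pairs in alphabetical order:
(P2, P1): P2 contains P1 ✓
(P3, P4): P3 contains P4 ✓
(P3, P5): P3 contains P5 ✓
Count: 3.

3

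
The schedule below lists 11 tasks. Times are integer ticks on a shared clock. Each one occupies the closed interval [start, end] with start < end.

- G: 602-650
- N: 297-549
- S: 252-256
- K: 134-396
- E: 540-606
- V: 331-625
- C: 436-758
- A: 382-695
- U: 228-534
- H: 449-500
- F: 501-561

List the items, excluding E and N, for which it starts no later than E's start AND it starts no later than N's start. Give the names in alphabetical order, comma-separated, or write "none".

K, S, U

Conditions: its start is no later than E's start (X.start <= 540) AND its start is no later than N's start (X.start <= 297).
A: start 382 <= 540? ✓; start 382 <= 297? ✗ → no.
C: start 436 <= 540? ✓; start 436 <= 297? ✗ → no.
F: start 501 <= 540? ✓; start 501 <= 297? ✗ → no.
G: start 602 <= 540? ✗; start 602 <= 297? ✗ → no.
H: start 449 <= 540? ✓; start 449 <= 297? ✗ → no.
K: start 134 <= 540? ✓; start 134 <= 297? ✓ → yes.
S: start 252 <= 540? ✓; start 252 <= 297? ✓ → yes.
U: start 228 <= 540? ✓; start 228 <= 297? ✓ → yes.
V: start 331 <= 540? ✓; start 331 <= 297? ✗ → no.
Result: K, S, U.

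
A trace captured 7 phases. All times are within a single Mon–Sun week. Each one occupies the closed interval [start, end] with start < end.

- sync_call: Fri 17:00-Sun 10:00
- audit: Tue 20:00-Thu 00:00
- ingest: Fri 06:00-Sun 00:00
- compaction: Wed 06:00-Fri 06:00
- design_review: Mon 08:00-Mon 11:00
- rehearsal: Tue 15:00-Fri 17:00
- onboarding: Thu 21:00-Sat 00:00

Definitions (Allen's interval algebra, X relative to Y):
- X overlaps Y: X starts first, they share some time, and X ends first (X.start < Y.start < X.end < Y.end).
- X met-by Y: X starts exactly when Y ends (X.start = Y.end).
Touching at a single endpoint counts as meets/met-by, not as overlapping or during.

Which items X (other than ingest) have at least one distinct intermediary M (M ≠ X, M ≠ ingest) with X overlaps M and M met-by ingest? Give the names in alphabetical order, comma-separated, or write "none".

none

Target ingest = [Fri 06:00, Sun 00:00].
Intermediaries M with M met-by ingest: none.
Union: none.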